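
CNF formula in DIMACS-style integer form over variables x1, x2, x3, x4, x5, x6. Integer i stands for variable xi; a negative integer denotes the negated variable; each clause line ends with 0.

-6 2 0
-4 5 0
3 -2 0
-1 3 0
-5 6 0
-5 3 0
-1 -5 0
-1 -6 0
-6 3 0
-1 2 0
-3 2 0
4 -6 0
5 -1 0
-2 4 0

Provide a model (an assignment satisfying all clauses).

Pure literal: x1 appears only negated; assign x1 = False.
Branch on x2: take x2 = True.
  then x3 is forced to True.
  then x4 is forced to True.
  then x5 is forced to True.
  then x6 is forced to True.
Every clause has at least one true literal under this assignment.

x1=0, x2=1, x3=1, x4=1, x5=1, x6=1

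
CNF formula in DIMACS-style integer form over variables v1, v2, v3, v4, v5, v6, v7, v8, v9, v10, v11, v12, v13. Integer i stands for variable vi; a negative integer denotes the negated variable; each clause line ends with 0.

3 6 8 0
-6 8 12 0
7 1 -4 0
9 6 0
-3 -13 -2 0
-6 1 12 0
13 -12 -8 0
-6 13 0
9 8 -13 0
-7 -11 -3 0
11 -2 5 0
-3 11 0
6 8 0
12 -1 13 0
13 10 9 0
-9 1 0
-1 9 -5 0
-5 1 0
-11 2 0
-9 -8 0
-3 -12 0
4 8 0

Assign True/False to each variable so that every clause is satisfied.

v1 = T, v2 = F, v3 = F, v4 = T, v5 = F, v6 = T, v7 = F, v8 = T, v9 = F, v10 = F, v11 = F, v12 = T, v13 = T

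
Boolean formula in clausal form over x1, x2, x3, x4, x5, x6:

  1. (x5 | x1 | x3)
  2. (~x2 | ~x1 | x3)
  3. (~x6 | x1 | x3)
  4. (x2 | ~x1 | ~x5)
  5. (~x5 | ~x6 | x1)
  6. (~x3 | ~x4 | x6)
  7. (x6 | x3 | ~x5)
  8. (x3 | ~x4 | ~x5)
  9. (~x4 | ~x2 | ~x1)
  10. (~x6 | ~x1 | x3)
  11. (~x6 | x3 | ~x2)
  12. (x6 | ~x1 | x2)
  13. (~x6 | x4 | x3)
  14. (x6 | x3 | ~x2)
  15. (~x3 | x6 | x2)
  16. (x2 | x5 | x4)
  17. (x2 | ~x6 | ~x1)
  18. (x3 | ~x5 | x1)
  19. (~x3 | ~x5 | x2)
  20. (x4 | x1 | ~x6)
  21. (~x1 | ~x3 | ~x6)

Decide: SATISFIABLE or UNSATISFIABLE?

Set x1 = True and propagate.
Try x2 = True.
  then x3 is forced to True.
  then x4 is forced to False.
  then x6 is forced to False.
x5 is now unconstrained; take x5 = False.
So x1 = 1, x2 = 1, x3 = 1, x4 = 0, x5 = 0, x6 = 0 is a satisfying assignment.

SATISFIABLE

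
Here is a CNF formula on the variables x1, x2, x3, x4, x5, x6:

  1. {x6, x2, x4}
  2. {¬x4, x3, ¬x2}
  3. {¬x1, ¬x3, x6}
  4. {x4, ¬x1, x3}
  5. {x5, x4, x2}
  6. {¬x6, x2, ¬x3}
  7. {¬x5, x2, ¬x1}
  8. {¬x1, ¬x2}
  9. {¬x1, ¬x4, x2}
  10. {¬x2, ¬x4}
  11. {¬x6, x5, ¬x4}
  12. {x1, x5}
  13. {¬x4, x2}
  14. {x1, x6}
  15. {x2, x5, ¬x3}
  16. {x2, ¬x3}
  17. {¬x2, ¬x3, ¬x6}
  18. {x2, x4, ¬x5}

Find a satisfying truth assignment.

Branch on x1: take x1 = False.
  then x5 is forced to True.
  then x6 is forced to True.
Branch on x2: take x2 = True.
  then x4 is forced to False.
  then x3 is forced to False.

x1=0  x2=1  x3=0  x4=0  x5=1  x6=1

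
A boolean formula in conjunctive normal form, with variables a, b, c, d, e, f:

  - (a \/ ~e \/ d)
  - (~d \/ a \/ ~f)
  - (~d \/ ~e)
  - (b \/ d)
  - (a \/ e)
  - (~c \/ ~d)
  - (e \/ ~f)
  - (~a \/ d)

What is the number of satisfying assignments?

2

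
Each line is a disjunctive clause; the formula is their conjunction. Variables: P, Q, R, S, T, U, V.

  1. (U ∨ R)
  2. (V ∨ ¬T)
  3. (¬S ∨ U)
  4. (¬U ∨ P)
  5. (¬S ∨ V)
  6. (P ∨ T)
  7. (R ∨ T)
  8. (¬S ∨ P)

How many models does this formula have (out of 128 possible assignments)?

Split on P, then S.
  P=T, S=T: Q free; 3 ways for (R,T,U,V) × 2^1 = 6.
  P=T, S=F: Q free; 7 ways for (R,T,U,V) × 2^1 = 14.
  P=F, S=T: a clause becomes empty — 0.
  P=F, S=F: remaining (Q,R,T,U,V) ∈ {(F,T,T,F,T); (T,T,T,F,T)} — 2.
Total: 6 + 14 + 0 + 2 = 22.

22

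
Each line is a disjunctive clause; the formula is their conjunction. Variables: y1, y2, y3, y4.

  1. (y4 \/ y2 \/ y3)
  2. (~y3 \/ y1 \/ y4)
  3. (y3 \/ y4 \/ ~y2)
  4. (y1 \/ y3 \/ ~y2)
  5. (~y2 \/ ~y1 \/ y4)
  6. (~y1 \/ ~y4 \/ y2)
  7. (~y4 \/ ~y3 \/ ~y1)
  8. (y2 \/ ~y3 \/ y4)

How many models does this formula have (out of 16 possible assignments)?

4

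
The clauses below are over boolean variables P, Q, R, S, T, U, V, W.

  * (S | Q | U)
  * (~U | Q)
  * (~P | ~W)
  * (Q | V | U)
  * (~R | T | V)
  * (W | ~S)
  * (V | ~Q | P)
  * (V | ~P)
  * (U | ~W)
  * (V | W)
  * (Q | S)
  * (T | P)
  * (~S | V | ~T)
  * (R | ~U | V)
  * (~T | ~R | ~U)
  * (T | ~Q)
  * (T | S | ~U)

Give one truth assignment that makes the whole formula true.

P=0  Q=1  R=0  S=0  T=1  U=1  V=1  W=1

V occurs only positively in the remaining clauses — set V = True.
Set P = False and propagate.
  then T is forced to True.
Set Q = True and propagate.
For the remaining variables, R = False, S = False, U = True, W = True works.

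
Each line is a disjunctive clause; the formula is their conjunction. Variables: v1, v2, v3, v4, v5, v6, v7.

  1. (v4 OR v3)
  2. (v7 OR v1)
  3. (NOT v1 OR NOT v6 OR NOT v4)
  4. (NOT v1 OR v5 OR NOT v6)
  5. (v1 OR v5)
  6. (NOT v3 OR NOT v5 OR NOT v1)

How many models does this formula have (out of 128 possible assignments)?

28

Split on v1, then v5.
  v1=1, v5=1: remaining (v2,v3,v4,v6,v7) ∈ {(0,0,1,0,0); (0,0,1,0,1); (1,0,1,0,0); (1,0,1,0,1)} — 4.
  v1=1, v5=0: v2, v7 free; 3 ways for (v3,v4,v6) × 2^2 = 12.
  v1=0, v5=1: v2, v6 free; 3 ways for (v3,v4,v7) × 2^2 = 12.
  v1=0, v5=0: a clause becomes empty — 0.
Total: 4 + 12 + 12 + 0 = 28.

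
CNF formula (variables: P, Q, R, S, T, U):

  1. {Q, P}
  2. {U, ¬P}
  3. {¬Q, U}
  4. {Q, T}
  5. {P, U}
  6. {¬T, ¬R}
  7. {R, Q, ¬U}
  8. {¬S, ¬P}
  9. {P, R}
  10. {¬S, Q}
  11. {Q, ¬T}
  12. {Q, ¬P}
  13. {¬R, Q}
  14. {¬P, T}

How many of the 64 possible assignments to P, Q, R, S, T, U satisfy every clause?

3

Satisfying assignments:
  P=F Q=T R=T S=F T=F U=T
  P=F Q=T R=T S=T T=F U=T
  P=T Q=T R=F S=F T=T U=T
That's 3 in total.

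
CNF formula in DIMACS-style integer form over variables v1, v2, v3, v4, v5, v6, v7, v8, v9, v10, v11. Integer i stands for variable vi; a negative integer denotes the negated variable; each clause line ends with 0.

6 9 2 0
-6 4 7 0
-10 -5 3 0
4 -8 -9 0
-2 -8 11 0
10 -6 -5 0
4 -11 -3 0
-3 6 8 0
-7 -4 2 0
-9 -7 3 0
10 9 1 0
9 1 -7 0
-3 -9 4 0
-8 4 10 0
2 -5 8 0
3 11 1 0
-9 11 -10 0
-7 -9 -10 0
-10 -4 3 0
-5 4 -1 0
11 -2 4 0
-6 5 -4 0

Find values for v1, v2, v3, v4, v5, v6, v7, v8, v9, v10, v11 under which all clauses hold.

v1=T  v2=T  v3=T  v4=T  v5=T  v6=F  v7=T  v8=T  v9=F  v10=T  v11=T

Check each clause:
  1. (v9 ∨ v6 ∨ v2) — v2 is true.
  2. (v4 ∨ ¬v6 ∨ v7) — ¬v6 is true.
  3. (¬v5 ∨ ¬v10 ∨ v3) — v3 is true.
  4. (v4 ∨ ¬v8 ∨ ¬v9) — v4 is true.
  5. (v11 ∨ ¬v2 ∨ ¬v8) — v11 is true.
  6. (¬v5 ∨ v10 ∨ ¬v6) — ¬v6 is true.
  7. (¬v3 ∨ ¬v11 ∨ v4) — v4 is true.
  8. (v8 ∨ ¬v3 ∨ v6) — v8 is true.
  9. (v2 ∨ ¬v4 ∨ ¬v7) — v2 is true.
  10. (v3 ∨ ¬v9 ∨ ¬v7) — v3 is true.
  11. (v9 ∨ v10 ∨ v1) — v1 is true.
  12. (¬v7 ∨ v1 ∨ v9) — v1 is true.
  13. (¬v9 ∨ v4 ∨ ¬v3) — v4 is true.
  14. (v4 ∨ v10 ∨ ¬v8) — v10 is true.
  15. (¬v5 ∨ v8 ∨ v2) — v8 is true.
  16. (v1 ∨ v11 ∨ v3) — v11 is true.
  17. (¬v10 ∨ v11 ∨ ¬v9) — v11 is true.
  18. (¬v10 ∨ ¬v7 ∨ ¬v9) — ¬v9 is true.
  19. (v3 ∨ ¬v10 ∨ ¬v4) — v3 is true.
  20. (¬v1 ∨ v4 ∨ ¬v5) — v4 is true.
  21. (v4 ∨ ¬v2 ∨ v11) — v11 is true.
  22. (¬v6 ∨ v5 ∨ ¬v4) — ¬v6 is true.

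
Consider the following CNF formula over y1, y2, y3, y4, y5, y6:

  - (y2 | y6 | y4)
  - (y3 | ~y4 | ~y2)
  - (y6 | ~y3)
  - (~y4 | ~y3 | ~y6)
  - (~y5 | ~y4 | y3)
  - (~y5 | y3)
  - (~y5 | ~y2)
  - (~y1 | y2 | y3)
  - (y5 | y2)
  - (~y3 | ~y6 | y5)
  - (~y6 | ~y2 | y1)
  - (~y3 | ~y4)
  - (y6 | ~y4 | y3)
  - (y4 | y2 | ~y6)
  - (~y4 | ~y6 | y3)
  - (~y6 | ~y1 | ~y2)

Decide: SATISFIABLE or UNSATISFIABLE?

SATISFIABLE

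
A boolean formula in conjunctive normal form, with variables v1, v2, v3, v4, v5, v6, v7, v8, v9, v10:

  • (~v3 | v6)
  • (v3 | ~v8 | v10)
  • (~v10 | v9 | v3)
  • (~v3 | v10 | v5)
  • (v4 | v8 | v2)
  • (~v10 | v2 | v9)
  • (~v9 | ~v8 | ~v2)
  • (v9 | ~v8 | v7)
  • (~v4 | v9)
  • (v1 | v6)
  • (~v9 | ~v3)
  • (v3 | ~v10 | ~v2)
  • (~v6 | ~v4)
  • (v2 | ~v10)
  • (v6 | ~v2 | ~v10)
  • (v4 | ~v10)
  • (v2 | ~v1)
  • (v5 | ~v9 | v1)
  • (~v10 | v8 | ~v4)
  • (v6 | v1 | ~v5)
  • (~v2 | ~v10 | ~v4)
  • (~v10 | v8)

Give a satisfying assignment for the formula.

v1=T, v2=T, v3=F, v4=F, v5=F, v6=T, v7=F, v8=F, v9=F, v10=F

Branch on v1: take v1 = True.
  then v2 is forced to True.
Try v3 = False.
  then v10 is forced to False.
  then v8 is forced to False.
Set v4 = False and propagate.
v5, v6, v7, v9 are now unconstrained; take v5 = False, v6 = True, v7 = False, v9 = False.
Every clause has at least one true literal under this assignment.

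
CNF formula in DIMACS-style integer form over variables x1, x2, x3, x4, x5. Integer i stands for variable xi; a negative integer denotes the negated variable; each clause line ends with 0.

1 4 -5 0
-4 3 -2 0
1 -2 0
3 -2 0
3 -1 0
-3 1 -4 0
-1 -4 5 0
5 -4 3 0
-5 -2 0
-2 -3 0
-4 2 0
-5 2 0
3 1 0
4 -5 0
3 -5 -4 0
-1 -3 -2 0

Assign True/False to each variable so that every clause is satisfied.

Set x1 = True and propagate.
  then x3 is forced to True.
  then x2 is forced to False.
  then x4 is forced to False.
  then x5 is forced to False.
Check each clause:
  1. (x4 ∨ x1 ∨ ¬x5) — x1 is true.
  2. (¬x4 ∨ ¬x2 ∨ x3) — x3 is true.
  3. (x1 ∨ ¬x2) — x1 is true.
  4. (x3 ∨ ¬x2) — x3 is true.
  5. (x3 ∨ ¬x1) — x3 is true.
  6. (x1 ∨ ¬x4 ∨ ¬x3) — x1 is true.
  7. (¬x1 ∨ ¬x4 ∨ x5) — ¬x4 is true.
  8. (x5 ∨ x3 ∨ ¬x4) — x3 is true.
  9. (¬x5 ∨ ¬x2) — ¬x5 is true.
  10. (¬x2 ∨ ¬x3) — ¬x2 is true.
  11. (¬x4 ∨ x2) — ¬x4 is true.
  12. (x2 ∨ ¬x5) — ¬x5 is true.
  13. (x1 ∨ x3) — x1 is true.
  14. (¬x5 ∨ x4) — ¬x5 is true.
  15. (¬x5 ∨ x3 ∨ ¬x4) — x3 is true.
  16. (¬x1 ∨ ¬x2 ∨ ¬x3) — ¬x2 is true.

x1=True, x2=False, x3=True, x4=False, x5=False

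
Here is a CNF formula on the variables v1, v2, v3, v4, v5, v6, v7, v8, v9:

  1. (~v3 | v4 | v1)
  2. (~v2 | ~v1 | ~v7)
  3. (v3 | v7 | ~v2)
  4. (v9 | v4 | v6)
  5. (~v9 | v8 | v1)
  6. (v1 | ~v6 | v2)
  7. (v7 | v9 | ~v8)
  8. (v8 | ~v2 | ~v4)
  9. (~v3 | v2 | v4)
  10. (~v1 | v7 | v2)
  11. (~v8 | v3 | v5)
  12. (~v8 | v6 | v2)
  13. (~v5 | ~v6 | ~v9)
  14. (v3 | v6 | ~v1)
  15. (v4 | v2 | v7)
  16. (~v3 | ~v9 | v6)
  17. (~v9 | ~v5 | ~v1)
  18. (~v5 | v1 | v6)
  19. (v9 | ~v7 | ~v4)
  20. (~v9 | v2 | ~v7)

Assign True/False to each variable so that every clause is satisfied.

Set v1 = False and propagate.
Set v2 = False and propagate.
  then v6 is forced to False.
  then v8 is forced to False.
  then v9 is forced to False.
  then v4 is forced to True.
  then v5 is forced to False.
  then v7 is forced to False.
v3 is now unconstrained; take v3 = True.

v1=0, v2=0, v3=1, v4=1, v5=0, v6=0, v7=0, v8=0, v9=0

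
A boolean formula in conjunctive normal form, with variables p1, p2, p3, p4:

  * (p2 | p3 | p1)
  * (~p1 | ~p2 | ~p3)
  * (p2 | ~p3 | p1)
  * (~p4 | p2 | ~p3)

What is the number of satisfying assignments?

Case analysis on p2 and p3:
  p2=1, p3=1: remaining (p1,p4) ∈ {(0,0); (0,1)} — 2.
  p2=1, p3=0: remaining (p1,p4) ∈ {(0,0); (0,1); (1,0); (1,1)} — 4.
  p2=0, p3=1: remaining (p1,p4) ∈ {(1,0)} — 1.
  p2=0, p3=0: remaining (p1,p4) ∈ {(1,0); (1,1)} — 2.
Total: 2 + 4 + 1 + 2 = 9.

9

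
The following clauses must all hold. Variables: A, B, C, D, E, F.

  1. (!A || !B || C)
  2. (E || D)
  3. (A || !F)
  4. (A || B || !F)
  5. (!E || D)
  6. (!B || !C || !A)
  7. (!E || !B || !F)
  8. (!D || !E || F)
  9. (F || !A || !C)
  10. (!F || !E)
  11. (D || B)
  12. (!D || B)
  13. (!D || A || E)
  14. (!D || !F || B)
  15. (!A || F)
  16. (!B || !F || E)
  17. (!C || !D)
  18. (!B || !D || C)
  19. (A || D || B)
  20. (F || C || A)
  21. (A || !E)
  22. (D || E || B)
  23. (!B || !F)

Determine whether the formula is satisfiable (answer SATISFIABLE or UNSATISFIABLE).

B = True:
  propagation gives F=False, A=False, C=True, D=False; an empty clause results — contradiction.
B = False:
  propagation gives D=True; an empty clause results — contradiction.
Every branch closes, so no satisfying assignment exists.

UNSATISFIABLE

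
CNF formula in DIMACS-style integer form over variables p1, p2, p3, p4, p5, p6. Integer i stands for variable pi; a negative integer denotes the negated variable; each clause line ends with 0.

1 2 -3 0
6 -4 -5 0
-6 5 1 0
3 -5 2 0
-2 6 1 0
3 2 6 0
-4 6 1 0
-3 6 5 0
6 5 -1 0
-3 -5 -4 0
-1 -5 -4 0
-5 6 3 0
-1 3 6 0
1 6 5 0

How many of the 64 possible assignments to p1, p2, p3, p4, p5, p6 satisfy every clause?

16

Case analysis on p6 and p5:
  p6=1, p5=1: 6 of the 16 assignments to (p1,p2,p3,p4) work.
  p6=1, p5=0: forces p1=1; p2, p3, p4 free → 2^3 = 8.
  p6=0, p5=1: remaining (p1,p2,p3,p4) ∈ {(1,0,1,0); (1,1,1,0)} — 2.
  p6=0, p5=0: a clause becomes empty — 0.
Total: 6 + 8 + 2 + 0 = 16.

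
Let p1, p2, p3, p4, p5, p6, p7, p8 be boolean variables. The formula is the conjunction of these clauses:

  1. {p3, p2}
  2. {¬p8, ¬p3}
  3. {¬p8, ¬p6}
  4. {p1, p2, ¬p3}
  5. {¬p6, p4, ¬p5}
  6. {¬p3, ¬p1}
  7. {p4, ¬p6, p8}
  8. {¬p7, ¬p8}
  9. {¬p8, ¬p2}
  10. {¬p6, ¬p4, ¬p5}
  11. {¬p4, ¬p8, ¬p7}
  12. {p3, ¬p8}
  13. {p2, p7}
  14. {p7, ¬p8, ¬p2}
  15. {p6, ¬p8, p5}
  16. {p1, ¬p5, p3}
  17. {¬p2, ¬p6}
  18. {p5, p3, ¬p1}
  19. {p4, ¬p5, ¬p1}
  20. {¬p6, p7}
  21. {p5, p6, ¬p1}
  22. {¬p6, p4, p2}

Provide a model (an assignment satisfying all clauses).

p1=False, p2=True, p3=True, p4=False, p5=True, p6=False, p7=True, p8=False

Set p1 = False and propagate.
Try p2 = True.
  then p8 is forced to False.
  then p6 is forced to False.
The remaining clauses are satisfied by p3 = True, p4 = False, p5 = True, p7 = True.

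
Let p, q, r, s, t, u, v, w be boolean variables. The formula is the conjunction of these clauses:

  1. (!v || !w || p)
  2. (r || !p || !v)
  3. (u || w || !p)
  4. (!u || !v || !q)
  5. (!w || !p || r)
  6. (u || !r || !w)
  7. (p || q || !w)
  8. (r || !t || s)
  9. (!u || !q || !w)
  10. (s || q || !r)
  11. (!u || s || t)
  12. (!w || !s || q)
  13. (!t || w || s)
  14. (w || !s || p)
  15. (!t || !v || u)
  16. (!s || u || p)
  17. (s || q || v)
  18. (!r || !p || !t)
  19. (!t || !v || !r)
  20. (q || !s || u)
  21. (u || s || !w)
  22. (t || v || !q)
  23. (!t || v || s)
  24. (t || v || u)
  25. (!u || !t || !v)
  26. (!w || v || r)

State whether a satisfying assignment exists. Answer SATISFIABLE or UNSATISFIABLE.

SATISFIABLE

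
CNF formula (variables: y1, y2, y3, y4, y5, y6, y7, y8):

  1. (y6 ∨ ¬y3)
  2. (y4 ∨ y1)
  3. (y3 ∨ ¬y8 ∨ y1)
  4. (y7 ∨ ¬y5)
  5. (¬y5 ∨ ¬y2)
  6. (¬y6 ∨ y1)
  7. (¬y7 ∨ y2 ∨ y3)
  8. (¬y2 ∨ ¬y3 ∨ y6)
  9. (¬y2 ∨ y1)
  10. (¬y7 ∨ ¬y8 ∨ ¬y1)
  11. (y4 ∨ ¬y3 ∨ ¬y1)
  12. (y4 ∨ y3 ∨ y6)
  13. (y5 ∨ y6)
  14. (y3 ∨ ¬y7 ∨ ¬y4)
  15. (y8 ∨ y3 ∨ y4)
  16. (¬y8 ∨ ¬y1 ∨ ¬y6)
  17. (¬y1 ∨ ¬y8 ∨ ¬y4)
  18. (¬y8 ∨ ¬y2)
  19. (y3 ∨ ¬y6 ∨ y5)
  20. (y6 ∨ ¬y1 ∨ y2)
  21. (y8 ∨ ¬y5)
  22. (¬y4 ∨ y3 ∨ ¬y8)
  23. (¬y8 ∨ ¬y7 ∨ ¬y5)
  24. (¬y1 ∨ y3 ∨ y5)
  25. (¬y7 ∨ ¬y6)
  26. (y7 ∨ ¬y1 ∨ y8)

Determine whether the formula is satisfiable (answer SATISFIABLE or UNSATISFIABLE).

UNSATISFIABLE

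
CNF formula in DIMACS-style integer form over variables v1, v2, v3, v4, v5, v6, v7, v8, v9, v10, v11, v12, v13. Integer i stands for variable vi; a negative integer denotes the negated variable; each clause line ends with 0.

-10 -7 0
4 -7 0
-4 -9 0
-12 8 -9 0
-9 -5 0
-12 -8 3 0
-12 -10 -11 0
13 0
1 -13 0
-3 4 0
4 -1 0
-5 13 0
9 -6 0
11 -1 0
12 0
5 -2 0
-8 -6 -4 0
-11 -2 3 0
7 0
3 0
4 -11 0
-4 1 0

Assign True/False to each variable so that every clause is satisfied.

v1=True, v2=False, v3=True, v4=True, v5=False, v6=False, v7=True, v8=True, v9=False, v10=False, v11=True, v12=True, v13=True

Check each clause:
  1. (!v7 || !v10) — !v10 is true.
  2. (!v7 || v4) — v4 is true.
  3. (!v9 || !v4) — !v9 is true.
  4. (v8 || !v12 || !v9) — v8 is true.
  5. (!v5 || !v9) — !v5 is true.
  6. (!v8 || v3 || !v12) — v3 is true.
  7. (!v12 || !v10 || !v11) — !v10 is true.
  8. (v13) — v13 is true.
  9. (!v13 || v1) — v1 is true.
  10. (!v3 || v4) — v4 is true.
  11. (!v1 || v4) — v4 is true.
  12. (v13 || !v5) — !v5 is true.
  13. (v9 || !v6) — !v6 is true.
  14. (v11 || !v1) — v11 is true.
  15. (v12) — v12 is true.
  16. (!v2 || v5) — !v2 is true.
  17. (!v8 || !v6 || !v4) — !v6 is true.
  18. (!v11 || !v2 || v3) — v3 is true.
  19. (v7) — v7 is true.
  20. (v3) — v3 is true.
  21. (v4 || !v11) — v4 is true.
  22. (v1 || !v4) — v1 is true.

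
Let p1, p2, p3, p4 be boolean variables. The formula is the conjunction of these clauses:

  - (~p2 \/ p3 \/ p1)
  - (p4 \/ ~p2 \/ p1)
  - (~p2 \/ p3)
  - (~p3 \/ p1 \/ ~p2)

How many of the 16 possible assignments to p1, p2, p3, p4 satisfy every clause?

Split on p2, then p1.
  p2=1, p1=1: remaining (p3,p4) ∈ {(1,0); (1,1)} — 2.
  p2=1, p1=0: a clause becomes empty — 0.
  p2=0, p1=1: remaining (p3,p4) ∈ {(0,0); (0,1); (1,0); (1,1)} — 4.
  p2=0, p1=0: remaining (p3,p4) ∈ {(0,0); (0,1); (1,0); (1,1)} — 4.
Total: 2 + 0 + 4 + 4 = 10.

10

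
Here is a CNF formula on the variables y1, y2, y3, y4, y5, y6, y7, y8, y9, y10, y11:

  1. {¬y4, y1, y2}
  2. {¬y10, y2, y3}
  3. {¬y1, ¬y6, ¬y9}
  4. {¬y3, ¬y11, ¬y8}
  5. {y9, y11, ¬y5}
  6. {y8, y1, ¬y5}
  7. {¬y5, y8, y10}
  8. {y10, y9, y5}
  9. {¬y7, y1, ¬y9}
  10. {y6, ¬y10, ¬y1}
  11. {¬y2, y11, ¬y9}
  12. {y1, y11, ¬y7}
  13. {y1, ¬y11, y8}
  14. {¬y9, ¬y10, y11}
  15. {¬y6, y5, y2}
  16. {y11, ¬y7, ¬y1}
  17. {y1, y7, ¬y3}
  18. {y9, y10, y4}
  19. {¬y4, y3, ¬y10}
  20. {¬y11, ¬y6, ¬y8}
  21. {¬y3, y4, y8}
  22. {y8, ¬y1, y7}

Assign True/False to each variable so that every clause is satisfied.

y1 = 1, y2 = 1, y3 = 1, y4 = 1, y5 = 0, y6 = 1, y7 = 0, y8 = 1, y9 = 0, y10 = 1, y11 = 0

Branch on y1: take y1 = True.
Try y2 = True.
For the remaining variables, y3 = True, y4 = True, y5 = False, y6 = True, y7 = False, y8 = True, y9 = False, y10 = True, y11 = False works.
Every clause has at least one true literal under this assignment.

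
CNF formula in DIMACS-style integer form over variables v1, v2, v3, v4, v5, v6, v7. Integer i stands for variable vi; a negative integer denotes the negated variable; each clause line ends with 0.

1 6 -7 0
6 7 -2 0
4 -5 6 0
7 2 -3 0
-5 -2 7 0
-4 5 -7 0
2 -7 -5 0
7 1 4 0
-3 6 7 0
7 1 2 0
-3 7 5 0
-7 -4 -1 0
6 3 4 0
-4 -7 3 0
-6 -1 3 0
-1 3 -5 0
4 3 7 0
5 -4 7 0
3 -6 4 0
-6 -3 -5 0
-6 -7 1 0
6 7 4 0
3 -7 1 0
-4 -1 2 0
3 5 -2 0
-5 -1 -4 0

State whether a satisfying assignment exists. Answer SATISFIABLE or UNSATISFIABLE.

Branch on v1: take v1 = True.
Try v2 = True.
For the remaining variables, v3 = True, v4 = False, v5 = False, v6 = True, v7 = True works.
So v1=T, v2=T, v3=T, v4=F, v5=F, v6=T, v7=T is a satisfying assignment.

SATISFIABLE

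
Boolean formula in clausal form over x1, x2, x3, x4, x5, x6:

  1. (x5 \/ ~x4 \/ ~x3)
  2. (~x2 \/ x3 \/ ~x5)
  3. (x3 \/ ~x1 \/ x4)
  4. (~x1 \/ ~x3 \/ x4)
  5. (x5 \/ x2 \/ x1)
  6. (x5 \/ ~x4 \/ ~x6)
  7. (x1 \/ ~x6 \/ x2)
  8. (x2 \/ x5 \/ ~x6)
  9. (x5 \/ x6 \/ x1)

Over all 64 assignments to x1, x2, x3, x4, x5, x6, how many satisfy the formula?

18

Case analysis on x5 and x1:
  x5=T, x1=T: x6 free; 3 ways for (x2,x3,x4) × 2^1 = 6.
  x5=T, x1=F: x4 free; 4 ways for (x2,x3,x6) × 2^1 = 8.
  x5=F, x1=T: remaining (x2,x3,x4,x6) ∈ {(F,F,T,F); (T,F,T,F)} — 2.
  x5=F, x1=F: remaining (x2,x3,x4,x6) ∈ {(T,F,F,T); (T,T,F,T)} — 2.
Total: 6 + 8 + 2 + 2 = 18.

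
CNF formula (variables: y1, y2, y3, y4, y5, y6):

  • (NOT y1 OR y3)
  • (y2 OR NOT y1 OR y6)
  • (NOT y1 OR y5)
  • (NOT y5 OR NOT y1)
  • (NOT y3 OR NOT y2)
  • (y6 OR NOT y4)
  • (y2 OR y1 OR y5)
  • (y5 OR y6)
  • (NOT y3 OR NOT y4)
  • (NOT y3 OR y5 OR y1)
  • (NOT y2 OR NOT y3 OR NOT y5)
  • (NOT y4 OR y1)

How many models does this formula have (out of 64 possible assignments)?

The models are:
  y1=F y2=F y3=F y4=F y5=T y6=F
  y1=F y2=F y3=F y4=F y5=T y6=T
  y1=F y2=F y3=T y4=F y5=T y6=F
  y1=F y2=F y3=T y4=F y5=T y6=T
  y1=F y2=T y3=F y4=F y5=F y6=T
  y1=F y2=T y3=F y4=F y5=T y6=F
  y1=F y2=T y3=F y4=F y5=T y6=T
Count: 7.

7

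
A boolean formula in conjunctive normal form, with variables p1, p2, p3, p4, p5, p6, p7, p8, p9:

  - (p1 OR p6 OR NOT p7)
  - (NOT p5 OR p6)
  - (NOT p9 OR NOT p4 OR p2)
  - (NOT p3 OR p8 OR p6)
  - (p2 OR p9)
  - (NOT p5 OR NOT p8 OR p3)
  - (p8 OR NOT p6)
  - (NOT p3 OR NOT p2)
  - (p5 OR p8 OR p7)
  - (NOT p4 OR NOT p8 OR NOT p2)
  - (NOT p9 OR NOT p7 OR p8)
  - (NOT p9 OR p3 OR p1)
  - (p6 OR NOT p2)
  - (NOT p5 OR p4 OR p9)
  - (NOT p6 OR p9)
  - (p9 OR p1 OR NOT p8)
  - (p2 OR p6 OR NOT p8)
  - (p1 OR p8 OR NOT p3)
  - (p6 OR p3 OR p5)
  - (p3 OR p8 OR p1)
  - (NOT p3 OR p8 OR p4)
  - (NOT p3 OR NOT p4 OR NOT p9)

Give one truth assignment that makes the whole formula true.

p1=0, p2=0, p3=1, p4=0, p5=0, p6=1, p7=1, p8=1, p9=1

Check each clause:
  1. (NOT p7 OR p6 OR p1) — p6 is true.
  2. (NOT p5 OR p6) — NOT p5 is true.
  3. (NOT p9 OR p2 OR NOT p4) — NOT p4 is true.
  4. (NOT p3 OR p8 OR p6) — p8 is true.
  5. (p2 OR p9) — p9 is true.
  6. (NOT p8 OR NOT p5 OR p3) — p3 is true.
  7. (p8 OR NOT p6) — p8 is true.
  8. (NOT p2 OR NOT p3) — NOT p2 is true.
  9. (p8 OR p5 OR p7) — p8 is true.
  10. (NOT p2 OR NOT p4 OR NOT p8) — NOT p4 is true.
  11. (NOT p9 OR NOT p7 OR p8) — p8 is true.
  12. (p3 OR NOT p9 OR p1) — p3 is true.
  13. (NOT p2 OR p6) — p6 is true.
  14. (NOT p5 OR p9 OR p4) — p9 is true.
  15. (p9 OR NOT p6) — p9 is true.
  16. (p1 OR p9 OR NOT p8) — p9 is true.
  17. (p2 OR NOT p8 OR p6) — p6 is true.
  18. (NOT p3 OR p1 OR p8) — p8 is true.
  19. (p3 OR p5 OR p6) — p3 is true.
  20. (p3 OR p1 OR p8) — p8 is true.
  21. (p8 OR NOT p3 OR p4) — p8 is true.
  22. (NOT p4 OR NOT p3 OR NOT p9) — NOT p4 is true.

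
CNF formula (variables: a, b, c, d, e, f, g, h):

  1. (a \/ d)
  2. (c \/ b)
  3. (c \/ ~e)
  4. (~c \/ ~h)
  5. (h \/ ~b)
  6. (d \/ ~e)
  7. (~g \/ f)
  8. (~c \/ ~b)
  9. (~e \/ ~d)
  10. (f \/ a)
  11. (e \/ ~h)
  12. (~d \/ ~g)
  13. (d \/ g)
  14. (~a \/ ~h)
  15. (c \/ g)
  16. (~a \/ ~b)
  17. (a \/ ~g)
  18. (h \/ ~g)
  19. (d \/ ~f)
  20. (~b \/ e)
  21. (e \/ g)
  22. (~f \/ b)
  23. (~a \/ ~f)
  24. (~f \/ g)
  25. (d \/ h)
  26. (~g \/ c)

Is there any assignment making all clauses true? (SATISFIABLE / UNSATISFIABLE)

UNSATISFIABLE

g = True:
  propagation gives f=True, d=False; an empty clause results — contradiction.
g = False:
  propagation gives d=True, e=False; an empty clause results — contradiction.
Every branch closes, so no satisfying assignment exists.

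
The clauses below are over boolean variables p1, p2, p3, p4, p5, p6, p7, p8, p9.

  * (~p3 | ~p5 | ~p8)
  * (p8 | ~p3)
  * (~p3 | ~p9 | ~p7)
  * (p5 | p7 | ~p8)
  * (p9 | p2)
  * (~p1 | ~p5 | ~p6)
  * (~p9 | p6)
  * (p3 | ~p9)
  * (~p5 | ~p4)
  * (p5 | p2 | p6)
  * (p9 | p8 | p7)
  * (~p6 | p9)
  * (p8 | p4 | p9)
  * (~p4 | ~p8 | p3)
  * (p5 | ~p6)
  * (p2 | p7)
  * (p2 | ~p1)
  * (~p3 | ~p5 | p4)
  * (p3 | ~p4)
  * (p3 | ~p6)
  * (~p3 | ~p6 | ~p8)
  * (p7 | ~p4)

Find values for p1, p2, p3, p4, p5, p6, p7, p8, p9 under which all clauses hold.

p1=0, p2=1, p3=0, p4=0, p5=0, p6=0, p7=1, p8=1, p9=0

Pure literal: p1 appears only negated; assign p1 = False.
Pure literal: p2 appears only positively; assign p2 = True.
Set p3 = False and propagate.
  then p9 is forced to False.
  then p6 is forced to False.
  then p4 is forced to False.
  then p8 is forced to True.
The remaining clauses are satisfied by p5 = False, p7 = True.
Every clause has at least one true literal under this assignment.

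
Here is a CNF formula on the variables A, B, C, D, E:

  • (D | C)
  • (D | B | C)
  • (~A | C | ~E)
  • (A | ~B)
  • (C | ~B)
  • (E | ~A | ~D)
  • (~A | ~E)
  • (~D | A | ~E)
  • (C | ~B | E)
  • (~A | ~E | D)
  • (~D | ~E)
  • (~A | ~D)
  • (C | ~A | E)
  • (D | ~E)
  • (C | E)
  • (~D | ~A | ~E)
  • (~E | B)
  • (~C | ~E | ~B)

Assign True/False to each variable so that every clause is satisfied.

A=0, B=0, C=1, D=1, E=0

Set A = False and propagate.
  then B is forced to False.
  then E is forced to False.
  then C is forced to True.
D is now unconstrained; take D = True.
Check each clause:
  1. (C | D) — C is true.
  2. (D | B | C) — C is true.
  3. (~A | C | ~E) — C is true.
  4. (A | ~B) — ~B is true.
  5. (C | ~B) — C is true.
  6. (E | ~D | ~A) — ~A is true.
  7. (~E | ~A) — ~E is true.
  8. (~D | A | ~E) — ~E is true.
  9. (~B | C | E) — C is true.
  10. (~E | D | ~A) — ~E is true.
  11. (~D | ~E) — ~E is true.
  12. (~D | ~A) — ~A is true.
  13. (E | ~A | C) — C is true.
  14. (~E | D) — ~E is true.
  15. (E | C) — C is true.
  16. (~E | ~A | ~D) — ~E is true.
  17. (~E | B) — ~E is true.
  18. (~B | ~C | ~E) — ~E is true.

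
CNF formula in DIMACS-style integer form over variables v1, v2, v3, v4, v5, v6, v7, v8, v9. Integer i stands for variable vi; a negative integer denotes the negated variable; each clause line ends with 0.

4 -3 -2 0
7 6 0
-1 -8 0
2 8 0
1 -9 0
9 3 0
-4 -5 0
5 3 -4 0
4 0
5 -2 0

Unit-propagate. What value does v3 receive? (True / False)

True

(v4) stands alone — v4 = True.
(¬v5 ∨ ¬v4): since v4 = True, the clause reduces to (¬v5). v5 = False.
(¬v4 ∨ v5 ∨ v3) with v4 = True, v5 = False leaves only v3, so v3 = True.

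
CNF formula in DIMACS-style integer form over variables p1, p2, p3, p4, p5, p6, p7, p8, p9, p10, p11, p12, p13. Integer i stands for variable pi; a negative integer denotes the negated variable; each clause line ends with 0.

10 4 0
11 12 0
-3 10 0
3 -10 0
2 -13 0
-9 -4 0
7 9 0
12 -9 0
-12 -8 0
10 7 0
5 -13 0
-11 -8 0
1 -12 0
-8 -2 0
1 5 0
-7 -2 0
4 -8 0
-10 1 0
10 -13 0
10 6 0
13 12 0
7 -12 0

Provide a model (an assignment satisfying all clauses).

p1 occurs only positively in the remaining clauses — set p1 = True.
Pure literal: p5 appears only positively; assign p5 = True.
Set p2 = False and propagate.
  then p13 is forced to False.
  then p12 is forced to True.
  then p8 is forced to False.
  then p7 is forced to True.
Set p3 = True and propagate.
  then p10 is forced to True.
Try p4 = True.
  then p9 is forced to False.
p6, p11 are now unconstrained; take p6 = True, p11 = False.

p1=True, p2=False, p3=True, p4=True, p5=True, p6=True, p7=True, p8=False, p9=False, p10=True, p11=False, p12=True, p13=False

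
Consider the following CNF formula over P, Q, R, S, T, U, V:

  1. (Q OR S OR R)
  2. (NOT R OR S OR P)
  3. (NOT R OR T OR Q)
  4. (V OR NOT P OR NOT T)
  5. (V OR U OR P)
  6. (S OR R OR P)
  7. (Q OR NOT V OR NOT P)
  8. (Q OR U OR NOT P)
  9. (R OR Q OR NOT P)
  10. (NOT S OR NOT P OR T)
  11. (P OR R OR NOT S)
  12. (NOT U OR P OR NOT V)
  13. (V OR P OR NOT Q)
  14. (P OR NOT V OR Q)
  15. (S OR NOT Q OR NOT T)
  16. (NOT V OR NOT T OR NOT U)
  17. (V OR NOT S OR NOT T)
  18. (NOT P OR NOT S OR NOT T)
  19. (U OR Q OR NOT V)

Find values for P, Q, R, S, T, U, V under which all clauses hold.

P = 1, Q = 1, R = 0, S = 0, T = 0, U = 0, V = 0

Try P = True.
For the remaining variables, Q = True, R = False, S = False, T = False, U = False, V = False works.
Every clause has at least one true literal under this assignment.
Check each clause:
  1. (Q OR S OR R) — Q is true.
  2. (NOT R OR S OR P) — P is true.
  3. (T OR NOT R OR Q) — NOT R is true.
  4. (NOT T OR NOT P OR V) — NOT T is true.
  5. (U OR P OR V) — P is true.
  6. (P OR S OR R) — P is true.
  7. (NOT P OR Q OR NOT V) — NOT V is true.
  8. (NOT P OR Q OR U) — Q is true.
  9. (Q OR R OR NOT P) — Q is true.
  10. (NOT S OR T OR NOT P) — NOT S is true.
  11. (NOT S OR P OR R) — P is true.
  12. (P OR NOT V OR NOT U) — NOT V is true.
  13. (P OR NOT Q OR V) — P is true.
  14. (Q OR P OR NOT V) — NOT V is true.
  15. (NOT T OR S OR NOT Q) — NOT T is true.
  16. (NOT V OR NOT T OR NOT U) — NOT V is true.
  17. (NOT T OR V OR NOT S) — NOT T is true.
  18. (NOT P OR NOT S OR NOT T) — NOT T is true.
  19. (NOT V OR Q OR U) — NOT V is true.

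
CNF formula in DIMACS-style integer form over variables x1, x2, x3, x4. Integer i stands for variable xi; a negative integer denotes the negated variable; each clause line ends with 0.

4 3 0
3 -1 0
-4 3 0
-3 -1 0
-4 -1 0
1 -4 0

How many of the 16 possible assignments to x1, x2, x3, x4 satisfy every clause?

2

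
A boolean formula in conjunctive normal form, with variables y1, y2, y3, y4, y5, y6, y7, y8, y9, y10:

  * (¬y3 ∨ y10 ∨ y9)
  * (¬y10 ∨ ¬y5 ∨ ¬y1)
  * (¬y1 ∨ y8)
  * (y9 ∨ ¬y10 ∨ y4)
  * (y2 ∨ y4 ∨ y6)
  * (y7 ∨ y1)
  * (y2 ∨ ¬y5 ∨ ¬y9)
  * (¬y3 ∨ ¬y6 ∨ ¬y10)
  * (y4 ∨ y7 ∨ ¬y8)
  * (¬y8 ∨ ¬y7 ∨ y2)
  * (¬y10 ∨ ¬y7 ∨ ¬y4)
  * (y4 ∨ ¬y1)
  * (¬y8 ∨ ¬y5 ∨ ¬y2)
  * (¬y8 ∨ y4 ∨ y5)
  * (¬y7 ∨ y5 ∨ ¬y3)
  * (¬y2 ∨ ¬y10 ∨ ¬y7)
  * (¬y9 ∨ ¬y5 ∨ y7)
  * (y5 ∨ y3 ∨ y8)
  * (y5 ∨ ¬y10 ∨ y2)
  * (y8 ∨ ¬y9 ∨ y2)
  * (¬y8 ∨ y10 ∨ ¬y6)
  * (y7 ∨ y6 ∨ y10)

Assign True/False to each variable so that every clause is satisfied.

y1 = T  y2 = T  y3 = F  y4 = T  y5 = F  y6 = F  y7 = F  y8 = T  y9 = F  y10 = T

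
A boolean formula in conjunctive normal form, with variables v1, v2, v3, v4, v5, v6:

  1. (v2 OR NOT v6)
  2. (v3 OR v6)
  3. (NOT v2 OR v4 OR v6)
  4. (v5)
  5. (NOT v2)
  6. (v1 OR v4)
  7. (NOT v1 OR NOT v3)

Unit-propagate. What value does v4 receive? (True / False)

True

(v5) stands alone — v5 = True.
(NOT v2) is a unit clause: v2 = False.
In (NOT v6 OR v2), v2 is now false; NOT v6 must hold, so v6 = False.
(v6 OR v3) with v6 = False leaves only v3, so v3 = True.
(NOT v1 OR NOT v3) with v3 = True leaves only NOT v1, so v1 = False.
From (v4 OR v1) and v1 = False: v4 = True.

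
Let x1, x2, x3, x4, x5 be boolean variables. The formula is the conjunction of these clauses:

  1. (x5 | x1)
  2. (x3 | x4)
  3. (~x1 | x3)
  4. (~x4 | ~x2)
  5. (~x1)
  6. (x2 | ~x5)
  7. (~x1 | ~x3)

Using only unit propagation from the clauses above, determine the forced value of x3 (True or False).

(~x1) is a unit clause: x1 = False.
(x1 | x5) with x1 = False leaves only x5, so x5 = True.
From (~x5 | x2) and x5 = True: x2 = True.
From (~x2 | ~x4) and x2 = True: x4 = False.
(x4 | x3): since x4 = False, the clause reduces to (x3). x3 = True.

True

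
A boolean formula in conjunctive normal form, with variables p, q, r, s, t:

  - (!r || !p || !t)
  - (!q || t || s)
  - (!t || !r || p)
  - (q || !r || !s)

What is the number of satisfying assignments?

18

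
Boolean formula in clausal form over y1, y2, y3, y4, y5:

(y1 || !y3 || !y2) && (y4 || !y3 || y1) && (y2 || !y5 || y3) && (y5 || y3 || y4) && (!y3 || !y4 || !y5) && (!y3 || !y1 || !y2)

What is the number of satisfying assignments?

12

Case analysis on y3 and y1:
  y3=1, y1=1: remaining (y2,y4,y5) ∈ {(0,0,0); (0,0,1); (0,1,0)} — 3.
  y3=1, y1=0: remaining (y2,y4,y5) ∈ {(0,1,0)} — 1.
  y3=0, y1=1: remaining (y2,y4,y5) ∈ {(0,1,0); (1,0,1); (1,1,0); (1,1,1)} — 4.
  y3=0, y1=0: remaining (y2,y4,y5) ∈ {(0,1,0); (1,0,1); (1,1,0); (1,1,1)} — 4.
Total: 3 + 1 + 4 + 4 = 12.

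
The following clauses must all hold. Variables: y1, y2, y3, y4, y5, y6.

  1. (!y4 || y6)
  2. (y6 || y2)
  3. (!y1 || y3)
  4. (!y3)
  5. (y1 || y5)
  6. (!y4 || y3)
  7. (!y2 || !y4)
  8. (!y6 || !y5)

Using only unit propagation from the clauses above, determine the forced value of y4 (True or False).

False

(!y3) is a unit clause: y3 = False.
From (!y1 || y3) and y3 = False: y1 = False.
(y1 || y5): since y1 = False, the clause reduces to (y5). y5 = True.
(y3 || !y4): since y3 = False, the clause reduces to (!y4). y4 = False.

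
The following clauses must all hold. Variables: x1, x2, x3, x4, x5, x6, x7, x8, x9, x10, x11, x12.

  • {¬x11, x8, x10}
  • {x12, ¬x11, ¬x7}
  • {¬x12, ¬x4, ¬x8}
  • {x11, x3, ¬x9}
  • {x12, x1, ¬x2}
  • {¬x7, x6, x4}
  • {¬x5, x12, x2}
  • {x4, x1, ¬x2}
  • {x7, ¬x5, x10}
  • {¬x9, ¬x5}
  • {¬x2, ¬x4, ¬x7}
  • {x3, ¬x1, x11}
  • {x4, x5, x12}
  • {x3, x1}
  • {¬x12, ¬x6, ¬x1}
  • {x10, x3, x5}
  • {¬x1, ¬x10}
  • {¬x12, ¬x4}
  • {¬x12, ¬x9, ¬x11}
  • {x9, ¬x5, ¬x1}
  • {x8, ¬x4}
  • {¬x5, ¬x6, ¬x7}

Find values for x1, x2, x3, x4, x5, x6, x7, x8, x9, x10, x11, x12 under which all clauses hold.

x1=False, x2=False, x3=True, x4=False, x5=False, x6=True, x7=False, x8=True, x9=False, x10=False, x11=True, x12=True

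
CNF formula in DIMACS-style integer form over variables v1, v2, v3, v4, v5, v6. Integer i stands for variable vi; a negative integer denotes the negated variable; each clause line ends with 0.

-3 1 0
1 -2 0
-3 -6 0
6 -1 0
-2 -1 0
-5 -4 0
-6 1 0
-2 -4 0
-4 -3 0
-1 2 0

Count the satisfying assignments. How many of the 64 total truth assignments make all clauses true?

3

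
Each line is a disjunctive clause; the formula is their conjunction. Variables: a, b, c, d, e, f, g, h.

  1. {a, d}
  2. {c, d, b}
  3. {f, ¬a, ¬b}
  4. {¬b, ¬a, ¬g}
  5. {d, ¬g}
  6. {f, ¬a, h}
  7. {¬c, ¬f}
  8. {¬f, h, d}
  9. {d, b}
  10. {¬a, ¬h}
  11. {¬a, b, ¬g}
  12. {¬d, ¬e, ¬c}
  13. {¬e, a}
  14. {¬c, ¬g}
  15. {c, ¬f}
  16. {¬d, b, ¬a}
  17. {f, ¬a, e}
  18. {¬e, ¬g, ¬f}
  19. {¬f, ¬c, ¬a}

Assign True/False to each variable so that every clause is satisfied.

Set a = False and propagate.
  then d is forced to True.
  then e is forced to False.
Branch on c: take c = False.
  then f is forced to False.
b, g, h are now unconstrained; take b = True, g = True, h = False.
Every clause has at least one true literal under this assignment.

a=0, b=1, c=0, d=1, e=0, f=0, g=1, h=0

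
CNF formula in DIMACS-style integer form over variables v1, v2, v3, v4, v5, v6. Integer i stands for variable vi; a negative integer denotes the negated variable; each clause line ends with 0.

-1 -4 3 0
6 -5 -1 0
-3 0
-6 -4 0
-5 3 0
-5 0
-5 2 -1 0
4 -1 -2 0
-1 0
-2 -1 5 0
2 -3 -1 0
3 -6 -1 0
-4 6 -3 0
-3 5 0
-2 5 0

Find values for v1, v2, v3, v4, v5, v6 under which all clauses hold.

(~v3) is a unit clause, so v3 = False.
(~v5) is a unit clause, so v5 = False.
Unit propagation: (~v1) forces v1 = False.
(~v2) is a unit clause, so v2 = False.
Pure literal: v4 appears only negated; assign v4 = False.
Pure literal: v6 appears only negated; assign v6 = False.
Every clause has at least one true literal under this assignment.

v1 = False  v2 = False  v3 = False  v4 = False  v5 = False  v6 = False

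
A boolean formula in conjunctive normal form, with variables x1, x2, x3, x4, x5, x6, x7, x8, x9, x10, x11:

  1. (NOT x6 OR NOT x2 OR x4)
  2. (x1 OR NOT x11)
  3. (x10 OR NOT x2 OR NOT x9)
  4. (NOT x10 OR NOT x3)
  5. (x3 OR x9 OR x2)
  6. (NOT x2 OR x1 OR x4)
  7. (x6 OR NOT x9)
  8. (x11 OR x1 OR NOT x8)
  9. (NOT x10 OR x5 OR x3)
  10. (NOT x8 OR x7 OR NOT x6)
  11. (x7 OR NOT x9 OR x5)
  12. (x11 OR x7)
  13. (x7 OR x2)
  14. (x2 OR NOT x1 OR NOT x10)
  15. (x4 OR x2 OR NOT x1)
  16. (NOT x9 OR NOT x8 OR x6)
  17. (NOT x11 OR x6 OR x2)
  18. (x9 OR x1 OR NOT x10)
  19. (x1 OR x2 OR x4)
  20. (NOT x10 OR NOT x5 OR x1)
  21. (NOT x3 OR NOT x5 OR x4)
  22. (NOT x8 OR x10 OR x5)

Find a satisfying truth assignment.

x1 = False, x2 = False, x3 = True, x4 = True, x5 = True, x6 = True, x7 = True, x8 = False, x9 = False, x10 = False, x11 = False

Pure literal: x4 appears only positively; assign x4 = True.
Pure literal: x7 appears only positively; assign x7 = True.
Set x1 = False and propagate.
  then x11 is forced to False.
  then x8 is forced to False.
Set x2 = False and propagate.
Try x3 = True.
  then x10 is forced to False.
The remaining clauses are satisfied by x5 = True, x6 = True, x9 = False.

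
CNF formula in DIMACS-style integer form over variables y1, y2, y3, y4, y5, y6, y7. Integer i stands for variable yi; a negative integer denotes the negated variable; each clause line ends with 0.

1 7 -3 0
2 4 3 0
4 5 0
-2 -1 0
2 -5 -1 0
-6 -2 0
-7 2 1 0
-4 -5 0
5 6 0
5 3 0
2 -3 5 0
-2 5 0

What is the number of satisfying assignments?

3

The models are:
  y1=F y2=T y3=F y4=F y5=T y6=F y7=F
  y1=F y2=T y3=F y4=F y5=T y6=F y7=T
  y1=F y2=T y3=T y4=F y5=T y6=F y7=T
That's 3 in total.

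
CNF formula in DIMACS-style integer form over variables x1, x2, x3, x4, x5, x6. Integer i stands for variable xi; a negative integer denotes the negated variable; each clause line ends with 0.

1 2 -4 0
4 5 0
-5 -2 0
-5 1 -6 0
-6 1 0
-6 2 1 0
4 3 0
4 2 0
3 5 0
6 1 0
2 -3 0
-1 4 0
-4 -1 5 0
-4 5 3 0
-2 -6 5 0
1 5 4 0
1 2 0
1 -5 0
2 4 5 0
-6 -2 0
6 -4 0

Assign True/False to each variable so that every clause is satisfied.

x1 = True, x2 = False, x3 = False, x4 = True, x5 = True, x6 = True

Branch on x1: take x1 = True.
  then x4 is forced to True.
  then x5 is forced to True.
  then x2 is forced to False.
  then x3 is forced to False.
  then x6 is forced to True.
Every clause has at least one true literal under this assignment.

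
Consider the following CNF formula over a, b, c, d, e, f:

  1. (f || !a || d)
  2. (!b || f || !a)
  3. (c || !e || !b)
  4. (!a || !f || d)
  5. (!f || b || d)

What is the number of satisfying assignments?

Split on f, then a.
  f=T, a=T: 7 of the 16 assignments to (b,c,d,e) work.
  f=T, a=F: 10 of the 16 assignments to (b,c,d,e) work.
  f=F, a=T: remaining (b,c,d,e) ∈ {(F,F,T,F); (F,F,T,T); (F,T,T,F); (F,T,T,T)} — 4.
  f=F, a=F: d free; 7 ways for (b,c,e) × 2^1 = 14.
Total: 7 + 10 + 4 + 14 = 35.

35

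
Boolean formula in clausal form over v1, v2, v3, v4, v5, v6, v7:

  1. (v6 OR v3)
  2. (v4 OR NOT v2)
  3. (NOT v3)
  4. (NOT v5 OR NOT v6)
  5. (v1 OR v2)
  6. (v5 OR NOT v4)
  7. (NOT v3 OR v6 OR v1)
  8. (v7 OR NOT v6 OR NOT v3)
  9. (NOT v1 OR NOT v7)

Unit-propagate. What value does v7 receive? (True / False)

(NOT v3) is a unit clause: v3 = False.
In (v3 OR v6), v3 is now false; v6 must hold, so v6 = True.
In (NOT v5 OR NOT v6), NOT v6 is now false; NOT v5 must hold, so v5 = False.
(NOT v4 OR v5): since v5 = False, the clause reduces to (NOT v4). v4 = False.
In (v4 OR NOT v2), v4 is now false; NOT v2 must hold, so v2 = False.
(v1 OR v2) with v2 = False leaves only v1, so v1 = True.
(NOT v1 OR NOT v7) with v1 = True leaves only NOT v7, so v7 = False.

False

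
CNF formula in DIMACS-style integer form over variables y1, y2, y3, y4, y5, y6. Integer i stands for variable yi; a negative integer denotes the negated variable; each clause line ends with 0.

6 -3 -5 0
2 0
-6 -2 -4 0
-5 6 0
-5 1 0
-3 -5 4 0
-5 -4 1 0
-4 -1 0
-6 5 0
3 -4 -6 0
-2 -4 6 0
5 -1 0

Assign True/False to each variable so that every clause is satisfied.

Unit propagation: (y2) forces y2 = True.
Set y1 = True and propagate.
  then y4 is forced to False.
  then y5 is forced to True.
  then y6 is forced to True.
  then y3 is forced to False.
Every clause has at least one true literal under this assignment.
Check each clause:
  1. (~y5 | ~y3 | y6) — ~y3 is true.
  2. (y2) — y2 is true.
  3. (~y4 | ~y2 | ~y6) — ~y4 is true.
  4. (y6 | ~y5) — y6 is true.
  5. (y1 | ~y5) — y1 is true.
  6. (~y3 | y4 | ~y5) — ~y3 is true.
  7. (~y4 | y1 | ~y5) — y1 is true.
  8. (~y4 | ~y1) — ~y4 is true.
  9. (y5 | ~y6) — y5 is true.
  10. (y3 | ~y6 | ~y4) — ~y4 is true.
  11. (~y2 | y6 | ~y4) — ~y4 is true.
  12. (~y1 | y5) — y5 is true.

y1=True, y2=True, y3=False, y4=False, y5=True, y6=True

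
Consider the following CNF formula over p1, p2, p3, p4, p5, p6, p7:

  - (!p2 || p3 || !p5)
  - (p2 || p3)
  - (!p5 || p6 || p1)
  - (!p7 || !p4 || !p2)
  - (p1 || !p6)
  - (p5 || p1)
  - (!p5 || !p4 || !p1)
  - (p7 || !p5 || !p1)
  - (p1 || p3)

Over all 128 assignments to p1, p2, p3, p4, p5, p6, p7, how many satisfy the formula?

Case analysis on p1 and p5:
  p1=1, p5=1: remaining (p2,p3,p4,p6,p7) ∈ {(0,1,0,0,1); (0,1,0,1,1); (1,1,0,0,1); (1,1,0,1,1)} — 4.
  p1=1, p5=0: p6 free; 10 ways for (p2,p3,p4,p7) × 2^1 = 20.
  p1=0, p5=1: a clause becomes empty — 0.
  p1=0, p5=0: a clause becomes empty — 0.
Total: 4 + 20 + 0 + 0 = 24.

24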